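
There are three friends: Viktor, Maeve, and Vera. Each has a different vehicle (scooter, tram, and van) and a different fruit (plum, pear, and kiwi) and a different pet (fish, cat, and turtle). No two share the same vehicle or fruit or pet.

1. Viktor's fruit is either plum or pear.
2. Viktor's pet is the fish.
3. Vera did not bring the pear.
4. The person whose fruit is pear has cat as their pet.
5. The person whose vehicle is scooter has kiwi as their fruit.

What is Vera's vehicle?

With clues 1–5, tram and van are impossible for Vera's vehicle.
That leaves scooter.

scooter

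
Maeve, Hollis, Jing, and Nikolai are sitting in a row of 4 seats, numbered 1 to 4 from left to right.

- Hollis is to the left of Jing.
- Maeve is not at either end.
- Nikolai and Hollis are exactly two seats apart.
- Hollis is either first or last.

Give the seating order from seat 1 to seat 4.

From clue 1: Hollis is in {1,2,3}.
From clues 1–2: Maeve is in {2,3}.
From clues 1–3: Maeve → seat 2, Jing → seat 4.
From clues 1–4: Hollis → seat 1, Nikolai → seat 3.

Hollis, Maeve, Nikolai, Jing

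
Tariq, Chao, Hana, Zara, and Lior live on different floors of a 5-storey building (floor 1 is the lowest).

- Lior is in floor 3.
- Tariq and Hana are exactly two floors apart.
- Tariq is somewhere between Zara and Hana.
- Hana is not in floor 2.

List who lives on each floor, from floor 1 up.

Zara, Tariq, Lior, Hana, Chao

From clue 1: Lior → floor 3.
From clues 1–2: Tariq is in {2,4}.
From clues 1–4: Zara → floor 1, Tariq → floor 2, Hana → floor 4, Chao → floor 5.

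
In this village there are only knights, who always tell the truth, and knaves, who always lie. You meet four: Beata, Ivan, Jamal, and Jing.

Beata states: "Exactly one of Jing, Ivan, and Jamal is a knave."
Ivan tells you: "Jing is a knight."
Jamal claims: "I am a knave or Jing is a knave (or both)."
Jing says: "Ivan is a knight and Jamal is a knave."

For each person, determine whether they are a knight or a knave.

Consider Beata. Suppose Beata is a knight.
Then no assignment of the remaining roles makes every statement match its speaker's type — contradiction.
So Beata is a knave.
Consider Ivan. Suppose Ivan is a knight.
Then no assignment of the remaining roles makes every statement match its speaker's type — contradiction.
So Ivan is a knave.
With that fixed, Jing's statement is false, so Jing is a knave.
With that fixed, Jamal's statement is true, so Jamal is a knight.

Beata: knave, Ivan: knave, Jamal: knight, Jing: knave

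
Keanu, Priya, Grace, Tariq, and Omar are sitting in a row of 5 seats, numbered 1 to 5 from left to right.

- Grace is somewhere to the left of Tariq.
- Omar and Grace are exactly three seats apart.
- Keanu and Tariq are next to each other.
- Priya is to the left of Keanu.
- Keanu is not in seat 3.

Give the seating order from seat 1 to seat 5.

Priya, Grace, Tariq, Keanu, Omar

From clue 1: Grace is in {1,2,3,4}.
From clues 1–2: Grace is in {1,2,4}.
From clues 1–3: Priya is in {1,5}.
From clues 1–4: Priya → seat 1, Grace → seat 2, Omar → seat 5.
From clues 1–5: Tariq → seat 3, Keanu → seat 4.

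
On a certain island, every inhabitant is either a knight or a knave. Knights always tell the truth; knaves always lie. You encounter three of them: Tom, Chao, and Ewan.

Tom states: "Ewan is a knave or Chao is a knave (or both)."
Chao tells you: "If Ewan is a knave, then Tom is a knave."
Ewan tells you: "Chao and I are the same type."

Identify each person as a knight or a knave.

Consider Tom. Suppose Tom is a knight.
Then no assignment of the remaining roles makes every statement match its speaker's type — contradiction.
So Tom is a knave.
With that fixed, Chao's statement is true, so Chao is a knight.
Consider Ewan. Suppose Ewan is a knave.
Then Tom's statement comes out true, contradicting Tom being a knave.
So Ewan is a knight.

Tom: knave, Chao: knight, Ewan: knight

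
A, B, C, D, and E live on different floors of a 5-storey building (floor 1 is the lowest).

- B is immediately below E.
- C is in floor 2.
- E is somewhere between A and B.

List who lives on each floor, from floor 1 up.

D, C, B, E, A

From clue 1: B is in {1,2,3,4}.
From clues 1–2: C → floor 2.
From clues 1–3: D → floor 1, B → floor 3, E → floor 4, A → floor 5.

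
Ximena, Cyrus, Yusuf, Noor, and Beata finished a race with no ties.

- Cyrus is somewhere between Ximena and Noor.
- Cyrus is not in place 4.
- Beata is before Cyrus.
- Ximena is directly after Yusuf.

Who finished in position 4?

With clues 1–2, Cyrus is ruled out for place 4.
With clues 1–3, Beata is ruled out for place 4.
With clues 1–4, Noor and Ximena are ruled out for place 4.
So place 4 is Yusuf.

Yusuf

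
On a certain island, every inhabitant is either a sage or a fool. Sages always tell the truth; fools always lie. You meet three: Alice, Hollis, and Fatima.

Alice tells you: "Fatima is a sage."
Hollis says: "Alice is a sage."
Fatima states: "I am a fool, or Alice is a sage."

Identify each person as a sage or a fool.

Alice: sage, Hollis: sage, Fatima: sage

Consider Alice. Suppose Alice is a fool.
Then whichever role Fatima has, Fatima's statement has the wrong truth value — contradiction.
So Alice is a sage.
With that fixed, Hollis's statement is true, so Hollis is a sage.
With that fixed, Fatima's statement is true, so Fatima is a sage.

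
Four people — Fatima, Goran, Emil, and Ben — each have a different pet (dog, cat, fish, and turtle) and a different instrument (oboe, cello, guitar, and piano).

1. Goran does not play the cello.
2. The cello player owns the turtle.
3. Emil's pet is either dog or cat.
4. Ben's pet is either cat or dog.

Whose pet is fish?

Goran

With clues 1–3, Emil is impossible for the one with pet fish.
With clues 1–4, Ben and Fatima are impossible for the one with pet fish.
That leaves Goran.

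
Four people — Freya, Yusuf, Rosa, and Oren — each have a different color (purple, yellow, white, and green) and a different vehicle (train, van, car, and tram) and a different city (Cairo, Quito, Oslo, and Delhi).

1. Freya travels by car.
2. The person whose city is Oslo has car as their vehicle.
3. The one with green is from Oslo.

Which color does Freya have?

With clues 1–3, purple, white, and yellow are impossible for Freya's color.
That leaves green.

green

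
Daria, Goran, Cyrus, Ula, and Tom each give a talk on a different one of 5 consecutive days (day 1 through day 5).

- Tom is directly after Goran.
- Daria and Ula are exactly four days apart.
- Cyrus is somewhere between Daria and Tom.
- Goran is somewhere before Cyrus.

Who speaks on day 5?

Daria

With clue 1, Goran is ruled out for day 5.
With clues 1–2, Cyrus and Tom are ruled out for day 5.
With clues 1–4, Ula is ruled out for day 5.
So day 5 is Daria.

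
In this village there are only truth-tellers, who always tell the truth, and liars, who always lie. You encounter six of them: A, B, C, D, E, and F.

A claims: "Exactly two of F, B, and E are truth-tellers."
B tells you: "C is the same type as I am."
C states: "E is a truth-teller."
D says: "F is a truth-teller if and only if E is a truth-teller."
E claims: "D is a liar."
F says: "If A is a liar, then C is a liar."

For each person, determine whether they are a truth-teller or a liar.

Consider A. Suppose A is a truth-teller.
Then no assignment of the remaining roles makes every statement match its speaker's type — contradiction.
So A is a liar.
Consider B. Suppose B is a truth-teller.
Then no assignment of the remaining roles makes every statement match its speaker's type — contradiction.
So B is a liar.
Consider C. Suppose C is a liar.
Then B's statement comes out true, contradicting B being a liar.
So C is a truth-teller.
With that fixed, F's statement is false, so F is a liar.
Consider D. Suppose D is a truth-teller.
Then no assignment of the remaining roles makes every statement match its speaker's type — contradiction.
So D is a liar.
With that fixed, E's statement is true, so E is a truth-teller.

A: liar, B: liar, C: truth-teller, D: liar, E: truth-teller, F: liar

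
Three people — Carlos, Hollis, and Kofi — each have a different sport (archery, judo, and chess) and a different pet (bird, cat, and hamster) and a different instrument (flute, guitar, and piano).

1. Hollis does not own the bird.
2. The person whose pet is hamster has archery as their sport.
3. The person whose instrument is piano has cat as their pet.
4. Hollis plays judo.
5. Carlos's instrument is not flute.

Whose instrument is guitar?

Carlos

With clues 1–4, Hollis is impossible for the one with instrument guitar.
With clues 1–5, Kofi is impossible for the one with instrument guitar.
That leaves Carlos.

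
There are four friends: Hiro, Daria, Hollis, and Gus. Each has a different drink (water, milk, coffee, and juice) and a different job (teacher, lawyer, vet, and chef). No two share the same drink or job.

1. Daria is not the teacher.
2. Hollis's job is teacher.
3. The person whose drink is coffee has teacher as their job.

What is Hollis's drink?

With clues 1–3, juice, milk, and water are impossible for Hollis's drink.
That leaves coffee.

coffee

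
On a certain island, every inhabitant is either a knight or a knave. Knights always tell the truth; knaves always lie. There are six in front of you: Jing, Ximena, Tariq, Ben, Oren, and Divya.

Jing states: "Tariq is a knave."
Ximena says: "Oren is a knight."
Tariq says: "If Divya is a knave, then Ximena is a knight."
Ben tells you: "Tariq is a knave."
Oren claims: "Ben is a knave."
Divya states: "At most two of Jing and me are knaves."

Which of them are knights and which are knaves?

Jing: knave, Ximena: knight, Tariq: knight, Ben: knave, Oren: knight, Divya: knight

Regardless of anyone's role, Divya's statement is true, so Divya is a knight.
With that fixed, Tariq's statement is true, so Tariq is a knight.
With that fixed, Ben's statement is false, so Ben is a knave.
With that fixed, Oren's statement is true, so Oren is a knight.
With that fixed, Jing's statement is false, so Jing is a knave.
With that fixed, Ximena's statement is true, so Ximena is a knight.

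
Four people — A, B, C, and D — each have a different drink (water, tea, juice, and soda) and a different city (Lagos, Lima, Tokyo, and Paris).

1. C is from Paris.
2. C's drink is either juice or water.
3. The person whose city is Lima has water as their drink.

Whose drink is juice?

With clues 1–3, A, B, and D are impossible for the one with drink juice.
That leaves C.

C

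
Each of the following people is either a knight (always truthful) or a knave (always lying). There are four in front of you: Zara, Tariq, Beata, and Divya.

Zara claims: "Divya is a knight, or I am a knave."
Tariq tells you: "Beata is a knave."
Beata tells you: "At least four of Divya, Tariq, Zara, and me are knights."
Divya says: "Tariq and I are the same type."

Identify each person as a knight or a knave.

Zara: knight, Tariq: knight, Beata: knave, Divya: knight

Consider Zara. Suppose Zara is a knave.
Then Zara's own statement would have to be false, but it can't be — contradiction.
So Zara is a knight.
Consider Tariq. Suppose Tariq is a knave.
Then whichever role Divya has, Divya's statement has the wrong truth value — contradiction.
So Tariq is a knight.
Consider Beata. Suppose Beata is a knight.
Then Tariq's statement comes out false, contradicting Tariq being a knight.
So Beata is a knave.
Consider Divya. Suppose Divya is a knave.
Then Zara's statement comes out false, contradicting Zara being a knight.
So Divya is a knight.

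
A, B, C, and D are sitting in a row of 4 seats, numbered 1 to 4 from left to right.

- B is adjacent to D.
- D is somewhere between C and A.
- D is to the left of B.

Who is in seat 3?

With clues 1–2, A and C are ruled out for seat 3.
With clues 1–3, D is ruled out for seat 3.
So seat 3 is B.

B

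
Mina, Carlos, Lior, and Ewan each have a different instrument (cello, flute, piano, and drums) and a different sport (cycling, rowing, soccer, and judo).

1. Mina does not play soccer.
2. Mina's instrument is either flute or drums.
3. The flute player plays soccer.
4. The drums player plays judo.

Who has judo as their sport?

With clues 1–4, Carlos, Ewan, and Lior are impossible for the one with sport judo.
That leaves Mina.

Mina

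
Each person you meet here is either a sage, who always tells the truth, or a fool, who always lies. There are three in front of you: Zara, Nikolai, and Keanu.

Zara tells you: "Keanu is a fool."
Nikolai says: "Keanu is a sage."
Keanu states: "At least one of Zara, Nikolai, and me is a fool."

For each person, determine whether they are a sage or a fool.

Zara: fool, Nikolai: sage, Keanu: sage

Consider Zara. Suppose Zara is a sage.
Then no assignment of the remaining roles makes every statement match its speaker's type — contradiction.
So Zara is a fool.
With that fixed, Keanu's statement is true, so Keanu is a sage.
With that fixed, Nikolai's statement is true, so Nikolai is a sage.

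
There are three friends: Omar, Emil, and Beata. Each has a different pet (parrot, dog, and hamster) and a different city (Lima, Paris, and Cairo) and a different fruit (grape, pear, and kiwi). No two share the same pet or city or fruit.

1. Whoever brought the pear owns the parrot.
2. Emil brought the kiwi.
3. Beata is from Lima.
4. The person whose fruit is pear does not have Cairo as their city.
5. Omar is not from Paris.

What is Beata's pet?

parrot

With clues 1–5, dog and hamster are impossible for Beata's pet.
That leaves parrot.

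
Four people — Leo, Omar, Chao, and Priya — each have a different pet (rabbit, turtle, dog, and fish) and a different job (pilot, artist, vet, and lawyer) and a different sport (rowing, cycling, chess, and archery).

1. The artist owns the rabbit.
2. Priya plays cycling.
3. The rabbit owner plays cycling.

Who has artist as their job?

Priya

With clues 1–3, Chao, Leo, and Omar are impossible for the one with job artist.
That leaves Priya.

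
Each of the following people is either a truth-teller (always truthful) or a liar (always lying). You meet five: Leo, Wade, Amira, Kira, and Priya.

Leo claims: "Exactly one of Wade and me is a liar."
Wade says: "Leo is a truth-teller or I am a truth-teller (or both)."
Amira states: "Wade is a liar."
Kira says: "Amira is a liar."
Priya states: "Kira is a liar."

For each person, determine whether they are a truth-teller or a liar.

Consider Leo. Suppose Leo is a truth-teller.
Then no assignment of the remaining roles makes every statement match its speaker's type — contradiction.
So Leo is a liar.
Consider Wade. Suppose Wade is a truth-teller.
Then Leo's statement comes out true, contradicting Leo being a liar.
So Wade is a liar.
With that fixed, Amira's statement is true, so Amira is a truth-teller.
With that fixed, Kira's statement is false, so Kira is a liar.
With that fixed, Priya's statement is true, so Priya is a truth-teller.

Leo: liar, Wade: liar, Amira: truth-teller, Kira: liar, Priya: truth-teller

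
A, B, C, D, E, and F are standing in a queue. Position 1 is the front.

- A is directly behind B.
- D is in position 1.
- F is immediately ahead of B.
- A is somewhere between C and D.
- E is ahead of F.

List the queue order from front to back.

D, E, F, B, A, C

From clue 1: A is in {2,3,4,5,6}.
From clues 1–2: D → position 1.
From clues 1–3: A is in {4,5,6}.
From clues 1–4: A is in {4,5}.
From clues 1–5: E → position 2, F → position 3, B → position 4, A → position 5, C → position 6.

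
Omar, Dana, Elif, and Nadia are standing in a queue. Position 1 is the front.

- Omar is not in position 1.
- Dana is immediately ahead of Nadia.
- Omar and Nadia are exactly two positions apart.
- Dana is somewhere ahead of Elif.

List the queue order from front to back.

Dana, Nadia, Elif, Omar

From clue 1: Omar is in {2,3,4}.
From clues 1–3: Omar is in {2,4}.
From clues 1–4: Dana → position 1, Nadia → position 2, Elif → position 3, Omar → position 4.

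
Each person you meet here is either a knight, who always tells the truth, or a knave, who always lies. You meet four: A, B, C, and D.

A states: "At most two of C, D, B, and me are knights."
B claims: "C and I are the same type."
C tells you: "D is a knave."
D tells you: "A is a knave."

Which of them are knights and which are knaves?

A: knight, B: knave, C: knight, D: knave

Consider A. Suppose A is a knave.
Then no assignment of the remaining roles makes every statement match its speaker's type — contradiction.
So A is a knight.
With that fixed, D's statement is false, so D is a knave.
With that fixed, C's statement is true, so C is a knight.
Consider B. Suppose B is a knight.
Then A's statement comes out false, contradicting A being a knight.
So B is a knave.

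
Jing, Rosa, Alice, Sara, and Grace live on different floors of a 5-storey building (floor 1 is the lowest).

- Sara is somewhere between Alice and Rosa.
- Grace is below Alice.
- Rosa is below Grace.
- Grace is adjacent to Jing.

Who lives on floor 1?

Rosa

With clue 1, Sara is ruled out for floor 1.
With clues 1–2, Alice is ruled out for floor 1.
With clues 1–3, Grace is ruled out for floor 1.
With clues 1–4, Jing is ruled out for floor 1.
So floor 1 is Rosa.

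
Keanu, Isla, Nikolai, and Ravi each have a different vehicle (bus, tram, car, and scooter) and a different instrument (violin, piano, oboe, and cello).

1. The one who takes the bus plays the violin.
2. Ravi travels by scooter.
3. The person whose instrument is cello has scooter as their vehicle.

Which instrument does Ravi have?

With clues 1–2, violin is impossible for Ravi's instrument.
With clues 1–3, oboe and piano are impossible for Ravi's instrument.
That leaves cello.

cello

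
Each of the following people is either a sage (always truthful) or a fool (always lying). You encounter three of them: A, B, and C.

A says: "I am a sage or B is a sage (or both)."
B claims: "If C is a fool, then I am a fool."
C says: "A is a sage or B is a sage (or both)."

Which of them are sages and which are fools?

Consider A. Suppose A is a fool.
Then no assignment of the remaining roles makes every statement match its speaker's type — contradiction.
So A is a sage.
With that fixed, C's statement is true, so C is a sage.
With that fixed, B's statement is true, so B is a sage.

A: sage, B: sage, C: sage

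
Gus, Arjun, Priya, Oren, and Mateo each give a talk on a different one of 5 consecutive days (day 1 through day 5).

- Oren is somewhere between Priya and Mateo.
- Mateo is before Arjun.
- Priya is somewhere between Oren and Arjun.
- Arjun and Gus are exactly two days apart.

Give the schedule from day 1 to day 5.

From clue 1: Oren is in {2,3,4}.
From clues 1–3: Arjun is in {4,5}.
From clues 1–4: Mateo → day 1, Oren → day 2, Gus → day 3, Priya → day 4, Arjun → day 5.

Mateo, Oren, Gus, Priya, Arjun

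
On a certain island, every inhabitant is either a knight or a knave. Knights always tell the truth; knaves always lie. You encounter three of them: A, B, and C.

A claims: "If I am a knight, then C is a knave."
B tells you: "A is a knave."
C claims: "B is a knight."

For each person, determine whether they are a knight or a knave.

Consider A. Suppose A is a knave.
Then A's own statement would have to be false, but it can't be — contradiction.
So A is a knight.
With that fixed, B's statement is false, so B is a knave.
With that fixed, C's statement is false, so C is a knave.

A: knight, B: knave, C: knave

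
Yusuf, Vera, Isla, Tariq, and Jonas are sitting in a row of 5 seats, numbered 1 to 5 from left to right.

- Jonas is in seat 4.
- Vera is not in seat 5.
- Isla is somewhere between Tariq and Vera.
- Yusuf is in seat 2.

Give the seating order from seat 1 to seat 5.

Vera, Yusuf, Isla, Jonas, Tariq

From clue 1: Jonas → seat 4.
From clues 1–2: Vera is in {1,2,3}.
From clues 1–3: Isla is in {2,3}.
From clues 1–4: Vera → seat 1, Yusuf → seat 2, Isla → seat 3, Tariq → seat 5.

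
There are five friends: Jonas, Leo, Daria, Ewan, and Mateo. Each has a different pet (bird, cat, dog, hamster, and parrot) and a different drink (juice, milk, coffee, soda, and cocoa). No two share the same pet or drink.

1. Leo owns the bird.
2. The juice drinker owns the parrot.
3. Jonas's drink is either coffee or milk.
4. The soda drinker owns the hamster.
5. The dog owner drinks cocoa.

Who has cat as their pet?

Jonas

Clue 1 rules out Leo for the one with pet cat.
With clues 1–5, Daria, Ewan, and Mateo are impossible for the one with pet cat.
That leaves Jonas.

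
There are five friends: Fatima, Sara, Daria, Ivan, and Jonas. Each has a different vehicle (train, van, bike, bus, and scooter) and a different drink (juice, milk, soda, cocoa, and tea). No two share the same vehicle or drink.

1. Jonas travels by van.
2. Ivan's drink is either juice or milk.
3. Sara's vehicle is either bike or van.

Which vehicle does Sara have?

bike

Clue 1 rules out van for Sara's vehicle.
With clues 1–3, bus, scooter, and train are impossible for Sara's vehicle.
That leaves bike.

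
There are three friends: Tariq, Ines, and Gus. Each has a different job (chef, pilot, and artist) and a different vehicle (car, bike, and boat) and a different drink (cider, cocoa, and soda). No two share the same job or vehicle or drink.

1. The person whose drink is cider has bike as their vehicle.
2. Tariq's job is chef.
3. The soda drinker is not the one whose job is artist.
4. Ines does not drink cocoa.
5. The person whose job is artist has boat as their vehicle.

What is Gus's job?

With clues 1–2, chef is impossible for Gus's job.
With clues 1–5, pilot is impossible for Gus's job.
That leaves artist.

artist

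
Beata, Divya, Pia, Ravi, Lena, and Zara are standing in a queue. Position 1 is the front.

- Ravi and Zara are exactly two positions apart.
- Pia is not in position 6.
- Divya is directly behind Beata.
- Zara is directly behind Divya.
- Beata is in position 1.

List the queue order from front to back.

Beata, Divya, Zara, Pia, Ravi, Lena

From clues 1–2: Pia is in {1,2,3,4,5}.
From clues 1–3: Beata is in {1,2,4,5}.
From clues 1–4: Beata is in {1,2}.
From clues 1–5: Beata → position 1, Divya → position 2, Zara → position 3, Pia → position 4, Ravi → position 5, Lena → position 6.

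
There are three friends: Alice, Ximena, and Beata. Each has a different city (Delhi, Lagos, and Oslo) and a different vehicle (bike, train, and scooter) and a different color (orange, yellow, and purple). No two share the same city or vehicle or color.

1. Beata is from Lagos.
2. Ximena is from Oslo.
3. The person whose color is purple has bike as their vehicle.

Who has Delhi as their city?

Clue 1 rules out Beata for the one with city Delhi.
With clues 1–2, Ximena is impossible for the one with city Delhi.
That leaves Alice.

Alice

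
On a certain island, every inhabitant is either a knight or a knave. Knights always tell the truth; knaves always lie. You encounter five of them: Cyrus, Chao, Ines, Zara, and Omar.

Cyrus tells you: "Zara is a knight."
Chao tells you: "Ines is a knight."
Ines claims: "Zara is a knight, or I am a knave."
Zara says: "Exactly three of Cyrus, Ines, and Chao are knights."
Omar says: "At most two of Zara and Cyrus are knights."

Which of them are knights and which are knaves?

Cyrus: knight, Chao: knight, Ines: knight, Zara: knight, Omar: knight

Regardless of anyone's role, Omar's statement is true, so Omar is a knight.
Consider Cyrus. Suppose Cyrus is a knave.
Then no assignment of the remaining roles makes every statement match its speaker's type — contradiction.
So Cyrus is a knight.
Consider Chao. Suppose Chao is a knave.
Then no assignment of the remaining roles makes every statement match its speaker's type — contradiction.
So Chao is a knight.
Consider Ines. Suppose Ines is a knave.
Then Chao's statement comes out false, contradicting Chao being a knight.
So Ines is a knight.
With that fixed, Zara's statement is true, so Zara is a knight.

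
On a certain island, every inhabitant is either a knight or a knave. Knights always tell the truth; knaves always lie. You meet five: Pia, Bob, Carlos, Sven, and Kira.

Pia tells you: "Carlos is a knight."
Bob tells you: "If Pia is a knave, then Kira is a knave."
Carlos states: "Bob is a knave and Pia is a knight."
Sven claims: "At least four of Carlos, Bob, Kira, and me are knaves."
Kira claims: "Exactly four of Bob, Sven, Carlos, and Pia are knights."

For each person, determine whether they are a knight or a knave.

Pia: knave, Bob: knight, Carlos: knave, Sven: knave, Kira: knave

Consider Pia. Suppose Pia is a knight.
Then no assignment of the remaining roles makes every statement match its speaker's type — contradiction.
So Pia is a knave.
With that fixed, Carlos's statement is false, so Carlos is a knave.
With that fixed, Kira's statement is false, so Kira is a knave.
With that fixed, Bob's statement is true, so Bob is a knight.
With that fixed, Sven's statement is false, so Sven is a knave.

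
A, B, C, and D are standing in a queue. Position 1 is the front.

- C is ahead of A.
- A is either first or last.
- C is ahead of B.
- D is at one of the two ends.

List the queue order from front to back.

From clue 1: A is in {2,3,4}.
From clues 1–2: A → position 4.
From clues 1–3: B is in {2,3}.
From clues 1–4: D → position 1, C → position 2, B → position 3.

D, C, B, A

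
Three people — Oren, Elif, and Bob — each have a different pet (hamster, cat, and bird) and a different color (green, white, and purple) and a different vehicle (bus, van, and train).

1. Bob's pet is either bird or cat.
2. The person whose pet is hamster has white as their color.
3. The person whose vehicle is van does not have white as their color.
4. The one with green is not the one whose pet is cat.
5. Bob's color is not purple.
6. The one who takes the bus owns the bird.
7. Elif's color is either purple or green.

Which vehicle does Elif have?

van

With clues 1–6, bus is impossible for Elif's vehicle.
With clues 1–7, train is impossible for Elif's vehicle.
That leaves van.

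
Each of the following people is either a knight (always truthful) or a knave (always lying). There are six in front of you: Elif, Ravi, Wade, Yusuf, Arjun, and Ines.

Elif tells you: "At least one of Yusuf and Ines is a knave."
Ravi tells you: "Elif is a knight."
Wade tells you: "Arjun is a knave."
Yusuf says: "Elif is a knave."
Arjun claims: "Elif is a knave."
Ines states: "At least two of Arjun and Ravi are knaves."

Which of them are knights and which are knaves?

Consider Elif. Suppose Elif is a knave.
Then no assignment of the remaining roles makes every statement match its speaker's type — contradiction.
So Elif is a knight.
With that fixed, Ravi's statement is true, so Ravi is a knight.
With that fixed, Yusuf's statement is false, so Yusuf is a knave.
With that fixed, Arjun's statement is false, so Arjun is a knave.
With that fixed, Ines's statement is false, so Ines is a knave.
With that fixed, Wade's statement is true, so Wade is a knight.

Elif: knight, Ravi: knight, Wade: knight, Yusuf: knave, Arjun: knave, Ines: knave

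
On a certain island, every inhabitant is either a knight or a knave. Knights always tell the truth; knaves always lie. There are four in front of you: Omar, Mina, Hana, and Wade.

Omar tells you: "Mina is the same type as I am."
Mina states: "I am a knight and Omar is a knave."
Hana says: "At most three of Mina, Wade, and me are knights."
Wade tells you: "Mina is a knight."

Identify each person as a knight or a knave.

Omar: knave, Mina: knight, Hana: knight, Wade: knight

Regardless of anyone's role, Hana's statement is true, so Hana is a knight.
Consider Omar. Suppose Omar is a knight.
Then no assignment of the remaining roles makes every statement match its speaker's type — contradiction.
So Omar is a knave.
Consider Mina. Suppose Mina is a knave.
Then Omar's statement comes out true, contradicting Omar being a knave.
So Mina is a knight.
With that fixed, Wade's statement is true, so Wade is a knight.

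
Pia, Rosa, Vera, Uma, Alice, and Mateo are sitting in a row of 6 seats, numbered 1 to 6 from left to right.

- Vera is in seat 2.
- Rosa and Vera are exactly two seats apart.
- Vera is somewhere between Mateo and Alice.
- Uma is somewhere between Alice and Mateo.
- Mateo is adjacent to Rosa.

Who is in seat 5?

With clue 1, Vera is ruled out for seat 5.
With clues 1–2, Rosa is ruled out for seat 5.
With clues 1–5, Alice, Pia, and Uma are ruled out for seat 5.
So seat 5 is Mateo.

Mateo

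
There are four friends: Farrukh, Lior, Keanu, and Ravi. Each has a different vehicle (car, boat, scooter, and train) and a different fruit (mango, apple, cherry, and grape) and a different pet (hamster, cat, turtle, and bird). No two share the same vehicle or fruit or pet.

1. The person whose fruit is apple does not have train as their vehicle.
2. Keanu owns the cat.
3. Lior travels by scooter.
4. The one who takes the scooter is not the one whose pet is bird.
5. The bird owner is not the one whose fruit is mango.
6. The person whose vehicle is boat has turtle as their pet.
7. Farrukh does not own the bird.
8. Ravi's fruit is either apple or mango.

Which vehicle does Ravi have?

With clues 1–3, scooter is impossible for Ravi's vehicle.
With clues 1–7, boat is impossible for Ravi's vehicle.
With clues 1–8, train is impossible for Ravi's vehicle.
That leaves car.

car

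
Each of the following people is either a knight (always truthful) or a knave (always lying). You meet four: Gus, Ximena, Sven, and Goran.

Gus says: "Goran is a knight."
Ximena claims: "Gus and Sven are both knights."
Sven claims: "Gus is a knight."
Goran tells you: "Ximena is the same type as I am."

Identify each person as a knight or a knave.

Consider Gus. Suppose Gus is a knave.
Then no assignment of the remaining roles makes every statement match its speaker's type — contradiction.
So Gus is a knight.
With that fixed, Sven's statement is true, so Sven is a knight.
With that fixed, Ximena's statement is true, so Ximena is a knight.
Consider Goran. Suppose Goran is a knave.
Then Gus's statement comes out false, contradicting Gus being a knight.
So Goran is a knight.

Gus: knight, Ximena: knight, Sven: knight, Goran: knight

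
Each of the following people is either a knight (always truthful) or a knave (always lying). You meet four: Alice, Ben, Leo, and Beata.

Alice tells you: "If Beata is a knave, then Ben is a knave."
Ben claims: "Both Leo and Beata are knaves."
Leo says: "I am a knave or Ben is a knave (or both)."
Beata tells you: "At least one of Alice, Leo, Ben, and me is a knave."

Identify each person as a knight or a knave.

Consider Alice. Suppose Alice is a knave.
Then no assignment of the remaining roles makes every statement match its speaker's type — contradiction.
So Alice is a knight.
Consider Ben. Suppose Ben is a knight.
Then whichever role Leo has, Leo's statement has the wrong truth value — contradiction.
So Ben is a knave.
With that fixed, Leo's statement is true, so Leo is a knight.
With that fixed, Beata's statement is true, so Beata is a knight.

Alice: knight, Ben: knave, Leo: knight, Beata: knight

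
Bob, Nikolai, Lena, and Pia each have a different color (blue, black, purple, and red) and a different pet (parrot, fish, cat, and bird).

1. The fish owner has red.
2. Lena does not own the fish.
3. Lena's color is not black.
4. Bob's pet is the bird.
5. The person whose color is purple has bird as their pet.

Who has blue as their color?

With clues 1–5, Bob, Nikolai, and Pia are impossible for the one with color blue.
That leaves Lena.

Lena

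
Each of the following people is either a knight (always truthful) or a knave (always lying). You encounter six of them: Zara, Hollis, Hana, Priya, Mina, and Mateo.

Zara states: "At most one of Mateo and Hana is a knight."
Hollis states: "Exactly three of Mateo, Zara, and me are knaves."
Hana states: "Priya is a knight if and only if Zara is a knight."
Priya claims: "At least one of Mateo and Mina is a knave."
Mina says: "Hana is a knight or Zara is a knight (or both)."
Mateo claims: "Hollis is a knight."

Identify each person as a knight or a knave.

Consider Zara. Suppose Zara is a knave.
Then no assignment of the remaining roles makes every statement match its speaker's type — contradiction.
So Zara is a knight.
With that fixed, Hollis's statement is false, so Hollis is a knave.
With that fixed, Mina's statement is true, so Mina is a knight.
With that fixed, Mateo's statement is false, so Mateo is a knave.
With that fixed, Priya's statement is true, so Priya is a knight.
With that fixed, Hana's statement is true, so Hana is a knight.

Zara: knight, Hollis: knave, Hana: knight, Priya: knight, Mina: knight, Mateo: knave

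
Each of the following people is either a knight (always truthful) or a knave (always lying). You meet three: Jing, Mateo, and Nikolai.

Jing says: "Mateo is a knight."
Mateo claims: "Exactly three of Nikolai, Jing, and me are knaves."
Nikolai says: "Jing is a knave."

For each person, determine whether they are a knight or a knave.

Jing: knave, Mateo: knave, Nikolai: knight

Consider Jing. Suppose Jing is a knight.
Then no assignment of the remaining roles makes every statement match its speaker's type — contradiction.
So Jing is a knave.
With that fixed, Nikolai's statement is true, so Nikolai is a knight.
With that fixed, Mateo's statement is false, so Mateo is a knave.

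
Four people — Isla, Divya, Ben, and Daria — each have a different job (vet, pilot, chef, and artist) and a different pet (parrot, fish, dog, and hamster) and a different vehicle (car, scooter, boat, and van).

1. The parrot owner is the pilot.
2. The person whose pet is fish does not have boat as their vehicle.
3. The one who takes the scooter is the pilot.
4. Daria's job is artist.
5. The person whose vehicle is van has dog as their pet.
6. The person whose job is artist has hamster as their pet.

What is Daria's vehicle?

boat

With clues 1–4, scooter is impossible for Daria's vehicle.
With clues 1–6, car and van are impossible for Daria's vehicle.
That leaves boat.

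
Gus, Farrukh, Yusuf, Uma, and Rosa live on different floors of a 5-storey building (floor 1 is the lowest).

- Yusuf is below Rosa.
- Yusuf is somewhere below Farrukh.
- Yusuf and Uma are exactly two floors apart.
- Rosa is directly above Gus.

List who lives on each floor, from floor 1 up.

Yusuf, Farrukh, Uma, Gus, Rosa

From clue 1: Yusuf is in {1,2,3,4}.
From clues 1–2: Yusuf is in {1,2,3}.
From clues 1–4: Yusuf → floor 1, Farrukh → floor 2, Uma → floor 3, Gus → floor 4, Rosa → floor 5.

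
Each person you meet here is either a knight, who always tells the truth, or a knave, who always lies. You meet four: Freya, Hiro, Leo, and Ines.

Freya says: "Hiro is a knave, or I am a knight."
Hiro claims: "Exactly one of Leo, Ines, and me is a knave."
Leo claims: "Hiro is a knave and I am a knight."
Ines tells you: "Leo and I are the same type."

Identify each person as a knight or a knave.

Consider Freya. Suppose Freya is a knave.
Then no assignment of the remaining roles makes every statement match its speaker's type — contradiction.
So Freya is a knight.
Consider Hiro. Suppose Hiro is a knight.
Then no assignment of the remaining roles makes every statement match its speaker's type — contradiction.
So Hiro is a knave.
Consider Leo. Suppose Leo is a knave.
Then whichever role Ines has, Ines's statement has the wrong truth value — contradiction.
So Leo is a knight.
Consider Ines. Suppose Ines is a knight.
Then Hiro's statement comes out true, contradicting Hiro being a knave.
So Ines is a knave.

Freya: knight, Hiro: knave, Leo: knight, Ines: knave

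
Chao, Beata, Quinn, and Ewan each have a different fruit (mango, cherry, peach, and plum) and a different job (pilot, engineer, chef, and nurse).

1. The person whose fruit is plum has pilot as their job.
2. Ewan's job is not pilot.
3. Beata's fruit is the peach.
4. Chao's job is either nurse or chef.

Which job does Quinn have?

With clues 1–4, chef, engineer, and nurse are impossible for Quinn's job.
That leaves pilot.

pilot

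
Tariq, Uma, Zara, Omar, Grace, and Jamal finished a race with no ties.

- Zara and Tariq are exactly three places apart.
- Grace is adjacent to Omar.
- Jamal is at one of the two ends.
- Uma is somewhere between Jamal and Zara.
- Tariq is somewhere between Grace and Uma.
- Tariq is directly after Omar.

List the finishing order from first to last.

Zara, Grace, Omar, Tariq, Uma, Jamal

From clues 1–3: Jamal is in {1,6}.
From clues 1–4: Uma is in {2,5}.
From clues 1–5: Tariq is in {3,4}.
From clues 1–6: Zara → place 1, Grace → place 2, Omar → place 3, Tariq → place 4, Uma → place 5, Jamal → place 6.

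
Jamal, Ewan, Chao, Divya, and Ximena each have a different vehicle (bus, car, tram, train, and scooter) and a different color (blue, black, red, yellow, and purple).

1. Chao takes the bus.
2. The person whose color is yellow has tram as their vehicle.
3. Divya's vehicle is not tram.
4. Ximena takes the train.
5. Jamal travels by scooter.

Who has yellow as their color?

With clues 1–2, Chao is impossible for the one with color yellow.
With clues 1–3, Divya is impossible for the one with color yellow.
With clues 1–4, Ximena is impossible for the one with color yellow.
With clues 1–5, Jamal is impossible for the one with color yellow.
That leaves Ewan.

Ewan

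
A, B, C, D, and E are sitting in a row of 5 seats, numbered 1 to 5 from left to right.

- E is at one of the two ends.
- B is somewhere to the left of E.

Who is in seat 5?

With clues 1–2, A, B, C, and D are ruled out for seat 5.
So seat 5 is E.

E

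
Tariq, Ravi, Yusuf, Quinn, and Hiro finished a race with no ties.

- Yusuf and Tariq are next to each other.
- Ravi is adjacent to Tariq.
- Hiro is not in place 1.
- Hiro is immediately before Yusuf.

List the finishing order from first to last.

From clues 1–2: Tariq is in {2,3,4}.
From clues 1–4: Quinn → place 1, Hiro → place 2, Yusuf → place 3, Tariq → place 4, Ravi → place 5.

Quinn, Hiro, Yusuf, Tariq, Ravi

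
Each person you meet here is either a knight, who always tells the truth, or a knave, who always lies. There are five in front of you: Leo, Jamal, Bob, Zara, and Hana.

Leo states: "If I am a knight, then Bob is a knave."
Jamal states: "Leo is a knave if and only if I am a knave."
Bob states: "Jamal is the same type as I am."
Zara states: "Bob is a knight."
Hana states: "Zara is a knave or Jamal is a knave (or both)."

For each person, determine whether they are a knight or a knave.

Consider Leo. Suppose Leo is a knave.
Then Leo's own statement would have to be false, but it can't be — contradiction.
So Leo is a knight.
Consider Jamal. Suppose Jamal is a knave.
Then whichever role Bob has, Bob's statement has the wrong truth value — contradiction.
So Jamal is a knight.
Consider Bob. Suppose Bob is a knight.
Then Leo's statement comes out false, contradicting Leo being a knight.
So Bob is a knave.
With that fixed, Zara's statement is false, so Zara is a knave.
With that fixed, Hana's statement is true, so Hana is a knight.

Leo: knight, Jamal: knight, Bob: knave, Zara: knave, Hana: knight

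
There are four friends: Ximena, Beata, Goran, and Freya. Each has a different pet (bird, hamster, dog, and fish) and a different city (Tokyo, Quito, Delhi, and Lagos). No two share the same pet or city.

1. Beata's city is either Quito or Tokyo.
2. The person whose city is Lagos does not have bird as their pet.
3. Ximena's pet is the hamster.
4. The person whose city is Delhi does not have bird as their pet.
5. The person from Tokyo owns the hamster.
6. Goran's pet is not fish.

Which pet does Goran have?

With clues 1–3, hamster is impossible for Goran's pet.
With clues 1–5, bird is impossible for Goran's pet.
With clues 1–6, fish is impossible for Goran's pet.
That leaves dog.

dog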